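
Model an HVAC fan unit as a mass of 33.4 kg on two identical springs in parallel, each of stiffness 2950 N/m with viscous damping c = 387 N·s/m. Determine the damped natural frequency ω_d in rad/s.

Parallel springs add: k_eq = 2 × 2950 = 5900 N/m.
ω_n = √(k_eq/m) = √(5900/33.4) = 13.29 rad/s.
Critical damping c_c = 2√(k_eq·m) = 2√(5900 × 33.4) = 887.8 N·s/m, so ζ = c/c_c = 387/887.8 = 0.4359.
ω_d = ω_n√(1 − ζ²) = 13.29 × √(1 − 0.190) = 11.96 rad/s.

12.0 rad/s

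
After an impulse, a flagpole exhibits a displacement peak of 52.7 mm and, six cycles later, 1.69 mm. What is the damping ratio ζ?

0.0909

Logarithmic decrement δ = (1/n)·ln(x₀/x_n) = (1/6)·ln(52.7/1.69) = (1/6)·ln(31.18) = 0.5733.
ζ = δ/√(4π² + δ²) = 0.5733/√(39.48 + 0.329) = 0.5733/6.309 = 0.09087.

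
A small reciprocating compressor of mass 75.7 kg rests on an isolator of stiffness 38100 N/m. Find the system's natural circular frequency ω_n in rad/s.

ω_n = √(k/m) = √(38100/75.7) = √503.3 = 22.43 rad/s.

22.4 rad/s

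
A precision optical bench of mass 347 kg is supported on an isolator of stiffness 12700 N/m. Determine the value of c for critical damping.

c_c = 2√(k·m) = 2√(12700 × 347) = 2 × 2099 = 4199 N·s/m.

4200 N·s/m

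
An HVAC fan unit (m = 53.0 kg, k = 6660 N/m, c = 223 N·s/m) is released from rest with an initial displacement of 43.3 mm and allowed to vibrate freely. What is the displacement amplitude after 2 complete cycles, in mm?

ζ = c/(2√(km)) = 223/(2√(6660 × 53.0)) = 223/1188 = 0.1877.
Logarithmic decrement δ = 2πζ/√(1 − ζ²) = 2π × 0.1877/√(1 − 0.0352) = 1.201.
After n cycles, x_n/x₀ = e^(−nδ), so x_2 = 43.3 × e^(−2 × 1.201) = 43.3 × 0.09063 = 3.924 mm.

3.92 mm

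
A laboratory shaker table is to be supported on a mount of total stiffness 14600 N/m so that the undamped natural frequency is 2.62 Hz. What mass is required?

ω_n = 2πf_n = 2π × 2.62 = 16.46 rad/s.
m = k/ω_n² = 14600/16.46² = 14600/271.0 = 53.88 kg.

53.9 kg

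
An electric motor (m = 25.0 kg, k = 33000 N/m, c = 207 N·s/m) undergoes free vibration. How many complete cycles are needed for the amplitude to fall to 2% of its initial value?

ζ = c/(2√(km)) = 207/(2√(33000 × 25.0)) = 207/1817 = 0.1139.
Logarithmic decrement δ = 2πζ/√(1 − ζ²) = 2π × 0.1139/√(1 − 0.0130) = 0.7207.
x_n/x₀ = e^(−nδ) ≤ 0.02; take ln: n ≥ ln(1/0.02)/δ = 3.912/0.7207 = 5.428.
So 6 complete cycles are required.

6 cycles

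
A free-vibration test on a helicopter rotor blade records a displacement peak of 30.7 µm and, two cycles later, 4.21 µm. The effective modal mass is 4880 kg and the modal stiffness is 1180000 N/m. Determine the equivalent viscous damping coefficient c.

23700 N·s/m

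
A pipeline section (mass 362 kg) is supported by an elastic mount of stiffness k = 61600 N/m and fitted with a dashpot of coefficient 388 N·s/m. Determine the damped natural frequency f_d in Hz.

ω_n = √(k/m) = √(61600/362) = 13.04 rad/s.
Critical damping c_c = 2√(k·m) = 2√(61600 × 362) = 9444 N·s/m, so ζ = c/c_c = 388/9444 = 0.04108.
ω_d = ω_n√(1 − ζ²) = 13.04 × √(1 − 0.00169) = 13.03 rad/s.
f_d = ω_d/(2π) = 2.074 Hz.

2.07 Hz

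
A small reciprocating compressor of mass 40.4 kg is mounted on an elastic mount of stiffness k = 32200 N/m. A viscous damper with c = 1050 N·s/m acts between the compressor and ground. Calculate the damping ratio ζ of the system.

0.460

ω_n = √(k/m) = √(32200/40.4) = 28.23 rad/s.
Critical damping c_c = 2√(k·m) = 2√(32200 × 40.4) = 2281 N·s/m, so ζ = c/c_c = 1050/2281 = 0.4603.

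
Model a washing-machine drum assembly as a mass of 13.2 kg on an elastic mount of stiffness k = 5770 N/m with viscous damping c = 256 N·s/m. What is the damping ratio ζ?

0.464

ω_n = √(k/m) = √(5770/13.2) = 20.91 rad/s.
Critical damping c_c = 2√(k·m) = 2√(5770 × 13.2) = 552.0 N·s/m, so ζ = c/c_c = 256/552.0 = 0.4638.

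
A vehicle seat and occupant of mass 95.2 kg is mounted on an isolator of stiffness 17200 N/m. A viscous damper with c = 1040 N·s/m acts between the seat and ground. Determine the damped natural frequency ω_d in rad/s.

12.3 rad/s

ω_n = √(k/m) = √(17200/95.2) = 13.44 rad/s.
Critical damping c_c = 2√(k·m) = 2√(17200 × 95.2) = 2559 N·s/m, so ζ = c/c_c = 1040/2559 = 0.4064.
ω_d = ω_n√(1 − ζ²) = 13.44 × √(1 − 0.165) = 12.28 rad/s.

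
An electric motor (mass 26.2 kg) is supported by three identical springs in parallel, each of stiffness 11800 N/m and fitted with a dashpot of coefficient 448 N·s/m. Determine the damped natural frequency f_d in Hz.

Parallel springs add: k_eq = 3 × 11800 = 35400 N/m.
ω_n = √(k_eq/m) = √(35400/26.2) = 36.76 rad/s.
Critical damping c_c = 2√(k_eq·m) = 2√(35400 × 26.2) = 1926 N·s/m, so ζ = c/c_c = 448/1926 = 0.2326.
ω_d = ω_n√(1 − ζ²) = 36.76 × √(1 − 0.0541) = 35.75 rad/s.
f_d = ω_d/(2π) = 5.690 Hz.

5.69 Hz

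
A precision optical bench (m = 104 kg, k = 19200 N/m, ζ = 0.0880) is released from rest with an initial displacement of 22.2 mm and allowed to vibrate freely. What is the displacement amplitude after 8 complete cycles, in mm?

0.262 mm

Logarithmic decrement δ = 2πζ/√(1 − ζ²) = 2π × 0.08800/√(1 − 0.00774) = 0.5551.
After n cycles, x_n/x₀ = e^(−nδ), so x_8 = 22.2 × e^(−8 × 0.5551) = 22.2 × 0.01179 = 0.2617 mm.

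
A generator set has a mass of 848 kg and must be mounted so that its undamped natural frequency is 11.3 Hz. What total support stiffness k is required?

ω_n = 2πf_n = 2π × 11.3 = 71.00 rad/s.
k = m·ω_n² = 848 × 71.00² = 848 × 5041 = 4275000 N/m.

4270000 N/m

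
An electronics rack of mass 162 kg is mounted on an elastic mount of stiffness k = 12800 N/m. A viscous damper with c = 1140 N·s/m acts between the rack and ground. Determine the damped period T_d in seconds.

ω_n = √(k/m) = √(12800/162) = 8.889 rad/s.
Critical damping c_c = 2√(k·m) = 2√(12800 × 162) = 2880 N·s/m, so ζ = c/c_c = 1140/2880 = 0.3958.
ω_d = ω_n√(1 − ζ²) = 8.889 × √(1 − 0.157) = 8.163 rad/s.
T_d = 2π/ω_d = 0.7697 s.

0.770 s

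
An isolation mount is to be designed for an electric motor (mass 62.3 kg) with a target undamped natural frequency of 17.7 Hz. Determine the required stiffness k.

771000 N/m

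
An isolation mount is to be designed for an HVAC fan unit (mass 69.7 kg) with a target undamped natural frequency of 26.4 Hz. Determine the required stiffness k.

1920000 N/m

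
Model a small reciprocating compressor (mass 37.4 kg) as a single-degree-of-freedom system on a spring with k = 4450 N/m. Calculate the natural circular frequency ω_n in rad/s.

10.9 rad/s

ω_n = √(k/m) = √(4450/37.4) = √119.0 = 10.91 rad/s.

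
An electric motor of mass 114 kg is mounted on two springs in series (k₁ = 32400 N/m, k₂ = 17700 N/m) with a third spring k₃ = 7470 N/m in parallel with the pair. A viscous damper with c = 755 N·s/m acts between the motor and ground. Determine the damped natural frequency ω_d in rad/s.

12.4 rad/s

Series pair: k_s = k₁k₂/(k₁+k₂) = (32400)(17700)/(32400 + 17700) = 11450 N/m. In parallel with k₃: k_eq = 11450 + 7470 = 18920 N/m.
ω_n = √(k_eq/m) = √(18920/114) = 12.88 rad/s.
Critical damping c_c = 2√(k_eq·m) = 2√(18920 × 114) = 2937 N·s/m, so ζ = c/c_c = 755/2937 = 0.2571.
ω_d = ω_n√(1 − ζ²) = 12.88 × √(1 − 0.0661) = 12.45 rad/s.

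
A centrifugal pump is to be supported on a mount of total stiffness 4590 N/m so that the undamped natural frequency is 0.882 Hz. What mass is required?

149 kg

ω_n = 2πf_n = 2π × 0.882 = 5.542 rad/s.
m = k/ω_n² = 4590/5.542² = 4590/30.71 = 149.5 kg.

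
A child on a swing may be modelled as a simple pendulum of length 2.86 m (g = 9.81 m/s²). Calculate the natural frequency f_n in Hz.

For a simple pendulum ω_n = √(g/L) = √(9.81/2.86) = √3.430 = 1.852 rad/s.
f_n = ω_n/(2π) = 1.852/6.283 = 0.2948 Hz.

0.295 Hz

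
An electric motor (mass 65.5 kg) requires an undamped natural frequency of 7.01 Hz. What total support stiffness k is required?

ω_n = 2πf_n = 2π × 7.01 = 44.05 rad/s.
k = m·ω_n² = 65.5 × 44.05² = 65.5 × 1940 = 127100 N/m.

127000 N/m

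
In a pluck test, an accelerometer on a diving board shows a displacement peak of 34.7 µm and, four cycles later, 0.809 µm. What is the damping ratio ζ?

Logarithmic decrement δ = (1/n)·ln(x₀/x_n) = (1/4)·ln(34.7/0.809) = (1/4)·ln(42.89) = 0.9397.
ζ = δ/√(4π² + δ²) = 0.9397/√(39.48 + 0.883) = 0.9397/6.353 = 0.1479.

0.148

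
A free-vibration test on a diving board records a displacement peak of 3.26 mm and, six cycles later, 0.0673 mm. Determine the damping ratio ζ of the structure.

0.102

Logarithmic decrement δ = (1/n)·ln(x₀/x_n) = (1/6)·ln(3.26/0.0673) = (1/6)·ln(48.44) = 0.6467.
ζ = δ/√(4π² + δ²) = 0.6467/√(39.48 + 0.418) = 0.6467/6.316 = 0.1024.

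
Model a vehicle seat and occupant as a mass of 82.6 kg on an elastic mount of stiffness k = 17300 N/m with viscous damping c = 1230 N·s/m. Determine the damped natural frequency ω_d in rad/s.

ω_n = √(k/m) = √(17300/82.6) = 14.47 rad/s.
Critical damping c_c = 2√(k·m) = 2√(17300 × 82.6) = 2391 N·s/m, so ζ = c/c_c = 1230/2391 = 0.5145.
ω_d = ω_n√(1 − ζ²) = 14.47 × √(1 − 0.265) = 12.41 rad/s.

12.4 rad/s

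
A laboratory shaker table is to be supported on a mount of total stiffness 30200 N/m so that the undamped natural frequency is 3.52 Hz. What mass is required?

ω_n = 2πf_n = 2π × 3.52 = 22.12 rad/s.
m = k/ω_n² = 30200/22.12² = 30200/489.2 = 61.74 kg.

61.7 kg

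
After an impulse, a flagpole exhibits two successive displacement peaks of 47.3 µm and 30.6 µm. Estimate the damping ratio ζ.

0.0691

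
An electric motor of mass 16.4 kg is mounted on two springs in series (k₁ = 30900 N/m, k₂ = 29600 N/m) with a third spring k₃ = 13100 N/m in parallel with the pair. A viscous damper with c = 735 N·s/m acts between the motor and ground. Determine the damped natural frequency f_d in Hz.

5.56 Hz

Series pair: k_s = k₁k₂/(k₁+k₂) = (30900)(29600)/(30900 + 29600) = 15120 N/m. In parallel with k₃: k_eq = 15120 + 13100 = 28220 N/m.
ω_n = √(k_eq/m) = √(28220/16.4) = 41.48 rad/s.
Critical damping c_c = 2√(k_eq·m) = 2√(28220 × 16.4) = 1361 N·s/m, so ζ = c/c_c = 735/1361 = 0.5402.
ω_d = ω_n√(1 − ζ²) = 41.48 × √(1 − 0.292) = 34.91 rad/s.
f_d = ω_d/(2π) = 5.556 Hz.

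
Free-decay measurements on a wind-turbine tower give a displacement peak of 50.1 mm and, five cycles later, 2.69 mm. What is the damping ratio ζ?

0.0927

Logarithmic decrement δ = (1/n)·ln(x₀/x_n) = (1/5)·ln(50.1/2.69) = (1/5)·ln(18.62) = 0.5849.
ζ = δ/√(4π² + δ²) = 0.5849/√(39.48 + 0.342) = 0.5849/6.310 = 0.09269.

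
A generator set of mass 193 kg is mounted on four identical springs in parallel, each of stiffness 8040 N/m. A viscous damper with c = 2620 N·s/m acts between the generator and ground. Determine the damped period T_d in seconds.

0.572 s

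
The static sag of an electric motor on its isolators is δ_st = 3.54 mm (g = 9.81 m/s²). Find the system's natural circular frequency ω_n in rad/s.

52.6 rad/s

ω_n = √(g/δ_st) = √(9.81/0.00354) = √2771 = 52.64 rad/s.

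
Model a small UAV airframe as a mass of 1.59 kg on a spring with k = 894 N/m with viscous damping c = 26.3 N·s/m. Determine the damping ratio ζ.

ω_n = √(k/m) = √(894.0/1.59) = 23.71 rad/s.
Critical damping c_c = 2√(k·m) = 2√(894.0 × 1.59) = 75.40 N·s/m, so ζ = c/c_c = 26.3/75.40 = 0.3488.

0.349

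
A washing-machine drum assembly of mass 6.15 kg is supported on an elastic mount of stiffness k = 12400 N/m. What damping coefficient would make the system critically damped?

552 N·s/m

c_c = 2√(k·m) = 2√(12400 × 6.15) = 2 × 276.2 = 552.3 N·s/m.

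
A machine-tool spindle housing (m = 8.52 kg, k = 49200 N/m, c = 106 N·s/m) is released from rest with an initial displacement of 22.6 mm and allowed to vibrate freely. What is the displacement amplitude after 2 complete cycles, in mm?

ζ = c/(2√(km)) = 106/(2√(49200 × 8.52)) = 106/1295 = 0.08186.
Logarithmic decrement δ = 2πζ/√(1 − ζ²) = 2π × 0.08186/√(1 − 0.00670) = 0.5161.
After n cycles, x_n/x₀ = e^(−nδ), so x_2 = 22.6 × e^(−2 × 0.5161) = 22.6 × 0.3562 = 8.051 mm.

8.05 mm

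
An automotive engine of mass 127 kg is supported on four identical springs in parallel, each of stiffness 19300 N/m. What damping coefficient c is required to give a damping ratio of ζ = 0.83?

5200 N·s/m

Parallel springs add: k_eq = 4 × 19300 = 77200 N/m.
c_c = 2√(k_eq·m) = 2√(77200 × 127) = 6262 N·s/m.
c = ζ·c_c = 0.83 × 6262 = 5198 N·s/m.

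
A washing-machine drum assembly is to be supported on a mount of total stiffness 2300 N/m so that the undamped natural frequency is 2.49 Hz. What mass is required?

ω_n = 2πf_n = 2π × 2.49 = 15.65 rad/s.
m = k/ω_n² = 2300/15.65² = 2300/244.8 = 9.397 kg.

9.40 kg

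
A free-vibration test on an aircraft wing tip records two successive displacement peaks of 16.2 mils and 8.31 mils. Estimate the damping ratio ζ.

0.106

Logarithmic decrement δ = (1/n)·ln(x₀/x_n) = (1/1)·ln(16.2/8.31) = (1/1)·ln(1.949) = 0.6676.
ζ = δ/√(4π² + δ²) = 0.6676/√(39.48 + 0.446) = 0.6676/6.319 = 0.1056.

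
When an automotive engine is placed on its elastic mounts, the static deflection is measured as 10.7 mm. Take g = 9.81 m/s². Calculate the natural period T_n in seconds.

0.208 s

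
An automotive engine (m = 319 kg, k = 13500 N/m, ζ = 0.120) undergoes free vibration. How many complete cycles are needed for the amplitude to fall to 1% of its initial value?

Logarithmic decrement δ = 2πζ/√(1 − ζ²) = 2π × 0.1200/√(1 − 0.0144) = 0.7595.
x_n/x₀ = e^(−nδ) ≤ 0.01; take ln: n ≥ ln(1/0.01)/δ = 4.605/0.7595 = 6.064.
So 7 complete cycles are required.

7 cycles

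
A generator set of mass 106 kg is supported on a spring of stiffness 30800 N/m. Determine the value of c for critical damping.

3610 N·s/m

c_c = 2√(k·m) = 2√(30800 × 106) = 2 × 1807 = 3614 N·s/m.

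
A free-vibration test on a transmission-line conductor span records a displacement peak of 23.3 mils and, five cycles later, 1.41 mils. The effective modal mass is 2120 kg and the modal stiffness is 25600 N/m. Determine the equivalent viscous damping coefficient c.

1310 N·s/m

Logarithmic decrement δ = (1/n)·ln(x₀/x_n) = (1/5)·ln(23.3/1.41) = (1/5)·ln(16.52) = 0.5610.
ζ = δ/√(4π² + δ²) = 0.5610/√(39.48 + 0.315) = 0.5610/6.308 = 0.08893.
c = ζ · 2√(km) = 0.08893 × 2√(25600 × 2120) = 0.08893 × 14730 = 1310 N·s/m.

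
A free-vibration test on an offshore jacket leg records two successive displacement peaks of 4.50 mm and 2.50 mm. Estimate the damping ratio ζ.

0.0931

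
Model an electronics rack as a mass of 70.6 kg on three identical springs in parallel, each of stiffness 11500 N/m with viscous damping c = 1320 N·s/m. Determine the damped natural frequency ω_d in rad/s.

20.0 rad/s

Parallel springs add: k_eq = 3 × 11500 = 34500 N/m.
ω_n = √(k_eq/m) = √(34500/70.6) = 22.11 rad/s.
Critical damping c_c = 2√(k_eq·m) = 2√(34500 × 70.6) = 3121 N·s/m, so ζ = c/c_c = 1320/3121 = 0.4229.
ω_d = ω_n√(1 − ζ²) = 22.11 × √(1 − 0.179) = 20.03 rad/s.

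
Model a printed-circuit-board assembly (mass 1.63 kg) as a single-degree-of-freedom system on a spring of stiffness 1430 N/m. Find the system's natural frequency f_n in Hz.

ω_n = √(k/m) = √(1430/1.63) = √877.3 = 29.62 rad/s.
f_n = ω_n/(2π) = 29.62/6.283 = 4.714 Hz.

4.71 Hz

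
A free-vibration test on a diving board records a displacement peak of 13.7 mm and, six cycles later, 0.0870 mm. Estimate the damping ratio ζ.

0.133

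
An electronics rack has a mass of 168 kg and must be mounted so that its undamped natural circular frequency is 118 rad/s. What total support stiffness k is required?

k = m·ω_n² = 168 × 118.0² = 168 × 13920 = 2339000 N/m.

2340000 N/m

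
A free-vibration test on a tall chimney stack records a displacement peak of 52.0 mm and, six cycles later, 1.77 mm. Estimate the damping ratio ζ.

Logarithmic decrement δ = (1/n)·ln(x₀/x_n) = (1/6)·ln(52.0/1.77) = (1/6)·ln(29.38) = 0.5634.
ζ = δ/√(4π² + δ²) = 0.5634/√(39.48 + 0.317) = 0.5634/6.308 = 0.08931.

0.0893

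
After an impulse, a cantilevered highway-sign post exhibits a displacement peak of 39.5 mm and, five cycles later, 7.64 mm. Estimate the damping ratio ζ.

0.0522

Logarithmic decrement δ = (1/n)·ln(x₀/x_n) = (1/5)·ln(39.5/7.64) = (1/5)·ln(5.170) = 0.3286.
ζ = δ/√(4π² + δ²) = 0.3286/√(39.48 + 0.108) = 0.3286/6.292 = 0.05222.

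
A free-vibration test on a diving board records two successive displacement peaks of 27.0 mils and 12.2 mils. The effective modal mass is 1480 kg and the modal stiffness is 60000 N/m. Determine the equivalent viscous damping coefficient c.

2360 N·s/m

Logarithmic decrement δ = (1/n)·ln(x₀/x_n) = (1/1)·ln(27.0/12.2) = (1/1)·ln(2.213) = 0.7944.
ζ = δ/√(4π² + δ²) = 0.7944/√(39.48 + 0.631) = 0.7944/6.333 = 0.1254.
c = ζ · 2√(km) = 0.1254 × 2√(60000 × 1480) = 0.1254 × 18850 = 2364 N·s/m.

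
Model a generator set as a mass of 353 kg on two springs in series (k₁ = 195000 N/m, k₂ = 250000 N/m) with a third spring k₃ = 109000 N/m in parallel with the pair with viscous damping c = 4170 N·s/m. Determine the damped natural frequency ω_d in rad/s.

Series pair: k_s = k₁k₂/(k₁+k₂) = (195000)(250000)/(195000 + 250000) = 109600 N/m. In parallel with k₃: k_eq = 109600 + 109000 = 218600 N/m.
ω_n = √(k_eq/m) = √(218600/353) = 24.88 rad/s.
Critical damping c_c = 2√(k_eq·m) = 2√(218600 × 353) = 17570 N·s/m, so ζ = c/c_c = 4170/17570 = 0.2374.
ω_d = ω_n√(1 − ζ²) = 24.88 × √(1 − 0.0563) = 24.17 rad/s.

24.2 rad/s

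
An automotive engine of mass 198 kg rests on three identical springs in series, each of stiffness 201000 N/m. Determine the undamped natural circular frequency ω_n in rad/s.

Series springs: 1/k_eq = 3/201000, so k_eq = 201000/3 = 67000 N/m.
ω_n = √(k_eq/m) = √(67000/198) = √338.4 = 18.40 rad/s.

18.4 rad/s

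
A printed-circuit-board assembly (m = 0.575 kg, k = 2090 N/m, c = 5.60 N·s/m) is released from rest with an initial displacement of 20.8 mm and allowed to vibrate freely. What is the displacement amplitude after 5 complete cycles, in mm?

1.63 mm

ζ = c/(2√(km)) = 5.60/(2√(2090 × 0.575)) = 5.60/69.33 = 0.08077.
Logarithmic decrement δ = 2πζ/√(1 − ζ²) = 2π × 0.08077/√(1 − 0.00652) = 0.5092.
After n cycles, x_n/x₀ = e^(−nδ), so x_5 = 20.8 × e^(−5 × 0.5092) = 20.8 × 0.07841 = 1.631 mm.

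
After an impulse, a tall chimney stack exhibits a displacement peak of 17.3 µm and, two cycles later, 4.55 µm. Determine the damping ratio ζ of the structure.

0.106

Logarithmic decrement δ = (1/n)·ln(x₀/x_n) = (1/2)·ln(17.3/4.55) = (1/2)·ln(3.802) = 0.6678.
ζ = δ/√(4π² + δ²) = 0.6678/√(39.48 + 0.446) = 0.6678/6.319 = 0.1057.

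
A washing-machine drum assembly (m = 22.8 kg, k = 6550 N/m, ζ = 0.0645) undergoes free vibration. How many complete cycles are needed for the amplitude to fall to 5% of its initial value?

Logarithmic decrement δ = 2πζ/√(1 − ζ²) = 2π × 0.06450/√(1 − 0.00416) = 0.4061.
x_n/x₀ = e^(−nδ) ≤ 0.05; take ln: n ≥ ln(1/0.05)/δ = 2.996/0.4061 = 7.377.
So 8 complete cycles are required.

8 cycles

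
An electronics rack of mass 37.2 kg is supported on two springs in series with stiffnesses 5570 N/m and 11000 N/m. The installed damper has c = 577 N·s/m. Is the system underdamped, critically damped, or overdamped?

Series springs: 1/k_eq = 1/5570 + 1/11000 = 0.0002704, so k_eq = 3698 N/m.
c_c = 2√(k_eq·m) = 741.8 N·s/m; ζ = c/c_c = 577/741.8 = 0.778.
Since ζ < 1 the system is underdamped.

underdamped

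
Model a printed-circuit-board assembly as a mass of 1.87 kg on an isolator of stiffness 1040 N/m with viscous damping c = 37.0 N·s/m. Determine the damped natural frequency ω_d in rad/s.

21.4 rad/s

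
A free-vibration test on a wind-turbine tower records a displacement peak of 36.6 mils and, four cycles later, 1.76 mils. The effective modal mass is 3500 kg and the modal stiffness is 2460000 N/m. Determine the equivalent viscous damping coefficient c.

22200 N·s/m

Logarithmic decrement δ = (1/n)·ln(x₀/x_n) = (1/4)·ln(36.6/1.76) = (1/4)·ln(20.80) = 0.7587.
ζ = δ/√(4π² + δ²) = 0.7587/√(39.48 + 0.576) = 0.7587/6.329 = 0.1199.
c = ζ · 2√(km) = 0.1199 × 2√(2460000 × 3500) = 0.1199 × 185600 = 22250 N·s/m.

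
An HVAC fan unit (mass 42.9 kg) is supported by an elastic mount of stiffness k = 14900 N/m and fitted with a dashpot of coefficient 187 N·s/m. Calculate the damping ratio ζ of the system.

ω_n = √(k/m) = √(14900/42.9) = 18.64 rad/s.
Critical damping c_c = 2√(k·m) = 2√(14900 × 42.9) = 1599 N·s/m, so ζ = c/c_c = 187/1599 = 0.1169.

0.117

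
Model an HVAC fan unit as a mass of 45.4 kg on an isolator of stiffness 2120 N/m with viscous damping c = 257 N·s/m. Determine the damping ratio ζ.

0.414

ω_n = √(k/m) = √(2120/45.4) = 6.833 rad/s.
Critical damping c_c = 2√(k·m) = 2√(2120 × 45.4) = 620.5 N·s/m, so ζ = c/c_c = 257/620.5 = 0.4142.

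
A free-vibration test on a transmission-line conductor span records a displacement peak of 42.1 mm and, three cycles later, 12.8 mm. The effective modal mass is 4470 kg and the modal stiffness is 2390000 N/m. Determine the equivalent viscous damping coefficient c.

Logarithmic decrement δ = (1/n)·ln(x₀/x_n) = (1/3)·ln(42.1/12.8) = (1/3)·ln(3.289) = 0.3969.
ζ = δ/√(4π² + δ²) = 0.3969/√(39.48 + 0.158) = 0.3969/6.296 = 0.06304.
c = ζ · 2√(km) = 0.06304 × 2√(2390000 × 4470) = 0.06304 × 206700 = 13030 N·s/m.

13000 N·s/m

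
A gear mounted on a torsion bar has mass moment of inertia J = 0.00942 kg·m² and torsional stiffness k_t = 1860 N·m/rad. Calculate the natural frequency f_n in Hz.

ω_n = √(k_t/J) = √(1860/0.00942) = √197500 = 444.4 rad/s.
f_n = ω_n/(2π) = 444.4/6.283 = 70.72 Hz.

70.7 Hz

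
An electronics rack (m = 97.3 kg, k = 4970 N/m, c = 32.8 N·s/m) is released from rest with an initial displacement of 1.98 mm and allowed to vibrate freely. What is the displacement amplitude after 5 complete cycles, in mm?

ζ = c/(2√(km)) = 32.8/(2√(4970 × 97.3)) = 32.8/1391 = 0.02358.
Logarithmic decrement δ = 2πζ/√(1 − ζ²) = 2π × 0.02358/√(1 − 0.000556) = 0.1482.
After n cycles, x_n/x₀ = e^(−nδ), so x_5 = 1.98 × e^(−5 × 0.1482) = 1.98 × 0.4766 = 0.9436 mm.

0.944 mm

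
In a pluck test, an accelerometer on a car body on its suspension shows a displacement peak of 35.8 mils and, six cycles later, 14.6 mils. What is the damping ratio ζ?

0.0238

Logarithmic decrement δ = (1/n)·ln(x₀/x_n) = (1/6)·ln(35.8/14.6) = (1/6)·ln(2.452) = 0.1495.
ζ = δ/√(4π² + δ²) = 0.1495/√(39.48 + 0.0223) = 0.1495/6.285 = 0.02378.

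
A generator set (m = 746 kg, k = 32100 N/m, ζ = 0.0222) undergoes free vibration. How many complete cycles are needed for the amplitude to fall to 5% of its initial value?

Logarithmic decrement δ = 2πζ/√(1 − ζ²) = 2π × 0.02220/√(1 − 0.000493) = 0.1395.
x_n/x₀ = e^(−nδ) ≤ 0.05; take ln: n ≥ ln(1/0.05)/δ = 2.996/0.1395 = 21.47.
So 22 complete cycles are required.

22 cycles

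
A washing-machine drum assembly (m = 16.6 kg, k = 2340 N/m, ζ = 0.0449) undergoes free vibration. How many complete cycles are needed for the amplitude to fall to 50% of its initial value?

3 cycles

Logarithmic decrement δ = 2πζ/√(1 − ζ²) = 2π × 0.04490/√(1 − 0.00202) = 0.2824.
x_n/x₀ = e^(−nδ) ≤ 0.5; take ln: n ≥ ln(1/0.5)/δ = 0.6931/0.2824 = 2.454.
So 3 complete cycles are required.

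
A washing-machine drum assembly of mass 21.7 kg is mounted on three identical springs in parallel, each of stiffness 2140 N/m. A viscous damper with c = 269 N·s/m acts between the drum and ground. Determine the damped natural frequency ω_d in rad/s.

Parallel springs add: k_eq = 3 × 2140 = 6420 N/m.
ω_n = √(k_eq/m) = √(6420/21.7) = 17.20 rad/s.
Critical damping c_c = 2√(k_eq·m) = 2√(6420 × 21.7) = 746.5 N·s/m, so ζ = c/c_c = 269/746.5 = 0.3604.
ω_d = ω_n√(1 − ζ²) = 17.20 × √(1 − 0.130) = 16.04 rad/s.

16.0 rad/s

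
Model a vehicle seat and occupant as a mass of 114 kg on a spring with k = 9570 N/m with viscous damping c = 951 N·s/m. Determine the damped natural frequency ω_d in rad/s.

ω_n = √(k/m) = √(9570/114) = 9.162 rad/s.
Critical damping c_c = 2√(k·m) = 2√(9570 × 114) = 2089 N·s/m, so ζ = c/c_c = 951/2089 = 0.4552.
ω_d = ω_n√(1 − ζ²) = 9.162 × √(1 − 0.207) = 8.158 rad/s.

8.16 rad/s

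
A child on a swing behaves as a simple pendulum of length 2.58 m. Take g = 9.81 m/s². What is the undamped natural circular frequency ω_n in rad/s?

For a simple pendulum ω_n = √(g/L) = √(9.81/2.58) = √3.802 = 1.950 rad/s.

1.95 rad/s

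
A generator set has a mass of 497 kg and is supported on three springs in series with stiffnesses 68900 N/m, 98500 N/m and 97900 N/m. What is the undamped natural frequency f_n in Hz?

1.21 Hz

Series springs: 1/k_eq = 1/68900 + 1/98500 + 1/97900 = 3.488×10^-5, so k_eq = 28670 N/m.
ω_n = √(k_eq/m) = √(28670/497) = √57.68 = 7.595 rad/s.
f_n = ω_n/(2π) = 7.595/6.283 = 1.209 Hz.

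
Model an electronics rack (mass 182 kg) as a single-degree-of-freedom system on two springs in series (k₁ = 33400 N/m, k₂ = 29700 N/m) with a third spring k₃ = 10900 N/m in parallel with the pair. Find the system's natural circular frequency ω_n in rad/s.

12.1 rad/s

Series pair: k_s = k₁k₂/(k₁+k₂) = (33400)(29700)/(33400 + 29700) = 15720 N/m. In parallel with k₃: k_eq = 15720 + 10900 = 26620 N/m.
ω_n = √(k_eq/m) = √(26620/182) = √146.3 = 12.09 rad/s.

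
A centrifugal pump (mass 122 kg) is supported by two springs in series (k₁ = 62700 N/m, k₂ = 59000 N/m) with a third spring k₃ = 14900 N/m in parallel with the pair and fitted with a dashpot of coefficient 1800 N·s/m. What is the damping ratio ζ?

Series pair: k_s = k₁k₂/(k₁+k₂) = (62700)(59000)/(62700 + 59000) = 30400 N/m. In parallel with k₃: k_eq = 30400 + 14900 = 45300 N/m.
ω_n = √(k_eq/m) = √(45300/122) = 19.27 rad/s.
Critical damping c_c = 2√(k_eq·m) = 2√(45300 × 122) = 4702 N·s/m, so ζ = c/c_c = 1800/4702 = 0.3828.

0.383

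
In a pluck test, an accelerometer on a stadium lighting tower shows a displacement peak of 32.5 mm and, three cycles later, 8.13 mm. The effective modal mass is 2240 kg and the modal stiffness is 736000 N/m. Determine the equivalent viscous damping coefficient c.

5950 N·s/m

Logarithmic decrement δ = (1/n)·ln(x₀/x_n) = (1/3)·ln(32.5/8.13) = (1/3)·ln(3.998) = 0.4619.
ζ = δ/√(4π² + δ²) = 0.4619/√(39.48 + 0.213) = 0.4619/6.300 = 0.07331.
c = ζ · 2√(km) = 0.07331 × 2√(736000 × 2240) = 0.07331 × 81210 = 5954 N·s/m.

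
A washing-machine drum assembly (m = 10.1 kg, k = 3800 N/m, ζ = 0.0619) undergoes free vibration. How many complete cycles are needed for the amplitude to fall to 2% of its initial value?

Logarithmic decrement δ = 2πζ/√(1 − ζ²) = 2π × 0.06190/√(1 − 0.00383) = 0.3897.
x_n/x₀ = e^(−nδ) ≤ 0.02; take ln: n ≥ ln(1/0.02)/δ = 3.912/0.3897 = 10.04.
So 11 complete cycles are required.

11 cycles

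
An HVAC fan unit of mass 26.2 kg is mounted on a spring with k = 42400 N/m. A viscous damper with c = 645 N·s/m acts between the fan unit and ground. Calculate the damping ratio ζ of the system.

ω_n = √(k/m) = √(42400/26.2) = 40.23 rad/s.
Critical damping c_c = 2√(k·m) = 2√(42400 × 26.2) = 2108 N·s/m, so ζ = c/c_c = 645/2108 = 0.3060.

0.306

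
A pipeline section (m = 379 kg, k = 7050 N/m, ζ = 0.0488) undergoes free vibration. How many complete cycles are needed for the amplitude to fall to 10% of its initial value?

8 cycles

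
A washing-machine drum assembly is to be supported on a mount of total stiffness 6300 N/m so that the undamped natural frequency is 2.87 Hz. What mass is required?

19.4 kg

ω_n = 2πf_n = 2π × 2.87 = 18.03 rad/s.
m = k/ω_n² = 6300/18.03² = 6300/325.2 = 19.37 kg.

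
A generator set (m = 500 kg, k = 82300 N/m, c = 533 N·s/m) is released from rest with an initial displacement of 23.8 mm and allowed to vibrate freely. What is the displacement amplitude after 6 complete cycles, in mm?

4.96 mm

ζ = c/(2√(km)) = 533/(2√(82300 × 500)) = 533/12830 = 0.04154.
Logarithmic decrement δ = 2πζ/√(1 − ζ²) = 2π × 0.04154/√(1 − 0.00173) = 0.2613.
After n cycles, x_n/x₀ = e^(−nδ), so x_6 = 23.8 × e^(−6 × 0.2613) = 23.8 × 0.2086 = 4.964 mm.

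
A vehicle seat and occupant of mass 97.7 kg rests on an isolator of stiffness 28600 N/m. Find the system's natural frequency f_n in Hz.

2.72 Hz

ω_n = √(k/m) = √(28600/97.7) = √292.7 = 17.11 rad/s.
f_n = ω_n/(2π) = 17.11/6.283 = 2.723 Hz.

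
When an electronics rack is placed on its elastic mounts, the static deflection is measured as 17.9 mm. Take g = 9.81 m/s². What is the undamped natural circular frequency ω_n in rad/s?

ω_n = √(g/δ_st) = √(9.81/0.0179) = √548.0 = 23.41 rad/s.

23.4 rad/s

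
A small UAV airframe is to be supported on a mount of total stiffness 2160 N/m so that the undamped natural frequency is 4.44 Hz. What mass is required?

2.78 kg

ω_n = 2πf_n = 2π × 4.44 = 27.90 rad/s.
m = k/ω_n² = 2160/27.90² = 2160/778.3 = 2.775 kg.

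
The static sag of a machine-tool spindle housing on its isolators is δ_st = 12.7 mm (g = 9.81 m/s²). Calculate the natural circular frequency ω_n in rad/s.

27.8 rad/s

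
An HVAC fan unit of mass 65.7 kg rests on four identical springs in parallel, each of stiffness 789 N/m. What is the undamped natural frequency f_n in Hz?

Parallel springs add: k_eq = 4 × 789 = 3156 N/m.
ω_n = √(k_eq/m) = √(3156/65.7) = √48.04 = 6.931 rad/s.
f_n = ω_n/(2π) = 6.931/6.283 = 1.103 Hz.

1.10 Hz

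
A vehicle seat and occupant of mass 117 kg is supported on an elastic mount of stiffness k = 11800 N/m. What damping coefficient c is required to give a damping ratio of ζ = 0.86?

2020 N·s/m

c_c = 2√(k·m) = 2√(11800 × 117) = 2350 N·s/m.
c = ζ·c_c = 0.86 × 2350 = 2021 N·s/m.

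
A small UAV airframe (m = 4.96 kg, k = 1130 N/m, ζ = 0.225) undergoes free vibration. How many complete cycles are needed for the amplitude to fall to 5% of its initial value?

Logarithmic decrement δ = 2πζ/√(1 − ζ²) = 2π × 0.2250/√(1 − 0.0506) = 1.451.
x_n/x₀ = e^(−nδ) ≤ 0.05; take ln: n ≥ ln(1/0.05)/δ = 2.996/1.451 = 2.065.
So 3 complete cycles are required.

3 cycles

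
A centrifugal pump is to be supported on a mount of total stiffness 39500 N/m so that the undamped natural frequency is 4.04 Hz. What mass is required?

ω_n = 2πf_n = 2π × 4.04 = 25.38 rad/s.
m = k/ω_n² = 39500/25.38² = 39500/644.4 = 61.30 kg.

61.3 kg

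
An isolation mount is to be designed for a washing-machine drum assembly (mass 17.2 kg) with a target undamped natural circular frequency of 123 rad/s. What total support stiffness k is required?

k = m·ω_n² = 17.2 × 123.0² = 17.2 × 15130 = 260200 N/m.

260000 N/m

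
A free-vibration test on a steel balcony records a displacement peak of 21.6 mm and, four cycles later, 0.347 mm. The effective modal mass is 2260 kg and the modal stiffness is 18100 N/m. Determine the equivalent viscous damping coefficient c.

2070 N·s/m

Logarithmic decrement δ = (1/n)·ln(x₀/x_n) = (1/4)·ln(21.6/0.347) = (1/4)·ln(62.25) = 1.033.
ζ = δ/√(4π² + δ²) = 1.033/√(39.48 + 1.07) = 1.033/6.367 = 0.1622.
c = ζ · 2√(km) = 0.1622 × 2√(18100 × 2260) = 0.1622 × 12790 = 2075 N·s/m.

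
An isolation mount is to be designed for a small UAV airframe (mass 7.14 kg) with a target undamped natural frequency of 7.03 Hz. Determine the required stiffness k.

13900 N/m

ω_n = 2πf_n = 2π × 7.03 = 44.17 rad/s.
k = m·ω_n² = 7.14 × 44.17² = 7.14 × 1951 = 13930 N/m.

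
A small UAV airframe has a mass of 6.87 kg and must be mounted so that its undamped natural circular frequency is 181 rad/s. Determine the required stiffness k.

k = m·ω_n² = 6.87 × 181.0² = 6.87 × 32760 = 225100 N/m.

225000 N/m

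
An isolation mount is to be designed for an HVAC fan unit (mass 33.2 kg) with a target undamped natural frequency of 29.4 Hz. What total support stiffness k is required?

1130000 N/m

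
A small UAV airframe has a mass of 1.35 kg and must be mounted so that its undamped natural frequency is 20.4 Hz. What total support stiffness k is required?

22200 N/m

ω_n = 2πf_n = 2π × 20.4 = 128.2 rad/s.
k = m·ω_n² = 1.35 × 128.2² = 1.35 × 16430 = 22180 N/m.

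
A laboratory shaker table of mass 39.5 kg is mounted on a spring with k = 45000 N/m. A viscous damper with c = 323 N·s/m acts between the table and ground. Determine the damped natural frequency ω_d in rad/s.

ω_n = √(k/m) = √(45000/39.5) = 33.75 rad/s.
Critical damping c_c = 2√(k·m) = 2√(45000 × 39.5) = 2666 N·s/m, so ζ = c/c_c = 323/2666 = 0.1211.
ω_d = ω_n√(1 − ζ²) = 33.75 × √(1 − 0.0147) = 33.50 rad/s.

33.5 rad/s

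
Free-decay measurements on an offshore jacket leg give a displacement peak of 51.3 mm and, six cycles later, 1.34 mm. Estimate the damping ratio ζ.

0.0962

Logarithmic decrement δ = (1/n)·ln(x₀/x_n) = (1/6)·ln(51.3/1.34) = (1/6)·ln(38.28) = 0.6075.
ζ = δ/√(4π² + δ²) = 0.6075/√(39.48 + 0.369) = 0.6075/6.312 = 0.09624.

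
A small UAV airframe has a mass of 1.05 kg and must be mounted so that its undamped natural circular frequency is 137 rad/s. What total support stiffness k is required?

k = m·ω_n² = 1.05 × 137.0² = 1.05 × 18770 = 19710 N/m.

19700 N/m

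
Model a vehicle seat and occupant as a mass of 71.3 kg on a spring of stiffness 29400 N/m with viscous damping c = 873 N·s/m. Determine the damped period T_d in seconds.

0.325 s

ω_n = √(k/m) = √(29400/71.3) = 20.31 rad/s.
Critical damping c_c = 2√(k·m) = 2√(29400 × 71.3) = 2896 N·s/m, so ζ = c/c_c = 873/2896 = 0.3015.
ω_d = ω_n√(1 − ζ²) = 20.31 × √(1 − 0.0909) = 19.36 rad/s.
T_d = 2π/ω_d = 0.3245 s.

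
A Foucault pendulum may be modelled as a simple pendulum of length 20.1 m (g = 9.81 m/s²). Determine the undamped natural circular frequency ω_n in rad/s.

0.699 rad/s

For a simple pendulum ω_n = √(g/L) = √(9.81/20.1) = √0.4881 = 0.6986 rad/s.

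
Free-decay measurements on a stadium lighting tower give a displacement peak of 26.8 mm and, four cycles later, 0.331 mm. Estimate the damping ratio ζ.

0.172

Logarithmic decrement δ = (1/n)·ln(x₀/x_n) = (1/4)·ln(26.8/0.331) = (1/4)·ln(80.97) = 1.099.
ζ = δ/√(4π² + δ²) = 1.099/√(39.48 + 1.21) = 1.099/6.378 = 0.1722.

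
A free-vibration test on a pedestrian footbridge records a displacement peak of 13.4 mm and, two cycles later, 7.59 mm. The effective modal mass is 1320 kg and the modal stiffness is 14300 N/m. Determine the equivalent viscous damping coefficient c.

393 N·s/m

Logarithmic decrement δ = (1/n)·ln(x₀/x_n) = (1/2)·ln(13.4/7.59) = (1/2)·ln(1.765) = 0.2842.
ζ = δ/√(4π² + δ²) = 0.2842/√(39.48 + 0.0808) = 0.2842/6.290 = 0.04519.
c = ζ · 2√(km) = 0.04519 × 2√(14300 × 1320) = 0.04519 × 8689 = 392.6 N·s/m.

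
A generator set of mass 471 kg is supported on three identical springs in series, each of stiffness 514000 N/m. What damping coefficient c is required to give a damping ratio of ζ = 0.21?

Series springs: 1/k_eq = 3/514000, so k_eq = 514000/3 = 171300 N/m.
c_c = 2√(k_eq·m) = 2√(171300 × 471) = 17970 N·s/m.
c = ζ·c_c = 0.21 × 17970 = 3773 N·s/m.

3770 N·s/m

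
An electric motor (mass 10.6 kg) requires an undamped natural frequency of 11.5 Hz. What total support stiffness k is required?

55300 N/m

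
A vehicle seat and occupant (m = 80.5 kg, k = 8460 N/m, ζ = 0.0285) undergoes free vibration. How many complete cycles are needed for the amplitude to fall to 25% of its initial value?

Logarithmic decrement δ = 2πζ/√(1 − ζ²) = 2π × 0.02850/√(1 − 0.000812) = 0.1791.
x_n/x₀ = e^(−nδ) ≤ 0.25; take ln: n ≥ ln(1/0.25)/δ = 1.386/0.1791 = 7.738.
So 8 complete cycles are required.

8 cycles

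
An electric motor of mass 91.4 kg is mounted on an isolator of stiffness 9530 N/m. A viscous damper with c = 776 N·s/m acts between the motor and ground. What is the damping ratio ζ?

0.416

ω_n = √(k/m) = √(9530/91.4) = 10.21 rad/s.
Critical damping c_c = 2√(k·m) = 2√(9530 × 91.4) = 1867 N·s/m, so ζ = c/c_c = 776/1867 = 0.4157.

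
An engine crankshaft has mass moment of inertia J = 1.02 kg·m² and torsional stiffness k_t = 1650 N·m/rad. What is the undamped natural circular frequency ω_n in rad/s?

40.2 rad/s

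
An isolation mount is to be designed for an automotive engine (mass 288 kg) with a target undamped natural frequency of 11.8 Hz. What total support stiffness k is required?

ω_n = 2πf_n = 2π × 11.8 = 74.14 rad/s.
k = m·ω_n² = 288 × 74.14² = 288 × 5497 = 1583000 N/m.

1580000 N/m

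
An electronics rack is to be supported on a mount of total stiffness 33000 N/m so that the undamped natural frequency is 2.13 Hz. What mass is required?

ω_n = 2πf_n = 2π × 2.13 = 13.38 rad/s.
m = k/ω_n² = 33000/13.38² = 33000/179.1 = 184.2 kg.

184 kg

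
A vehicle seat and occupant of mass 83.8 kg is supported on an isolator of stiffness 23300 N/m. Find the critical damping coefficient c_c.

2790 N·s/m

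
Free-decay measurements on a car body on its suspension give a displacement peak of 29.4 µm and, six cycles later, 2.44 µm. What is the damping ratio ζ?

Logarithmic decrement δ = (1/n)·ln(x₀/x_n) = (1/6)·ln(29.4/2.44) = (1/6)·ln(12.05) = 0.4148.
ζ = δ/√(4π² + δ²) = 0.4148/√(39.48 + 0.172) = 0.4148/6.297 = 0.06588.

0.0659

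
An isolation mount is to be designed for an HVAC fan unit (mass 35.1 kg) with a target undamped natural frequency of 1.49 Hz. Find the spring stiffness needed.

ω_n = 2πf_n = 2π × 1.49 = 9.362 rad/s.
k = m·ω_n² = 35.1 × 9.362² = 35.1 × 87.65 = 3076 N/m.

3080 N/m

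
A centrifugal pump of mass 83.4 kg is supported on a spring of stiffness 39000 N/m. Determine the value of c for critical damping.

c_c = 2√(k·m) = 2√(39000 × 83.4) = 2 × 1803 = 3607 N·s/m.

3610 N·s/m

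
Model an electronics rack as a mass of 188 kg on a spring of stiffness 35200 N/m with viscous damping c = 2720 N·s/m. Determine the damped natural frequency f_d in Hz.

1.85 Hz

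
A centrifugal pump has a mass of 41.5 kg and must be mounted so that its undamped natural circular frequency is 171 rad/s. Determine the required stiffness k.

k = m·ω_n² = 41.5 × 171.0² = 41.5 × 29240 = 1214000 N/m.

1210000 N/m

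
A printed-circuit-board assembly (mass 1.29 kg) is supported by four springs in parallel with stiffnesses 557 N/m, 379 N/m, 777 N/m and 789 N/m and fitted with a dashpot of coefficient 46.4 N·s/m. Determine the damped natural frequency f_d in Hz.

Parallel springs add: k_eq = 557 + 379 + 777 + 789 = 2502 N/m.
ω_n = √(k_eq/m) = √(2502/1.29) = 44.04 rad/s.
Critical damping c_c = 2√(k_eq·m) = 2√(2502 × 1.29) = 113.6 N·s/m, so ζ = c/c_c = 46.4/113.6 = 0.4084.
ω_d = ω_n√(1 − ζ²) = 44.04 × √(1 − 0.167) = 40.20 rad/s.
f_d = ω_d/(2π) = 6.398 Hz.

6.40 Hz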